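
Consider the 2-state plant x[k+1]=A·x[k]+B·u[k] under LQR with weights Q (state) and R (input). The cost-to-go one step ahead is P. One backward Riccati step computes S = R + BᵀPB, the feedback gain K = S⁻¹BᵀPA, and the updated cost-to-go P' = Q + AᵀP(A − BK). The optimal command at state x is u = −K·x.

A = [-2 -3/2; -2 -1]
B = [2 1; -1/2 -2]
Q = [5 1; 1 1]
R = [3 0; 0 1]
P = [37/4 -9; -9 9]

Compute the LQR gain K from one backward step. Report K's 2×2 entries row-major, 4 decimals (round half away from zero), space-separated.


BᵀP = [23.0000 -22.5000; 27.2500 -27.0000]
S = R + BᵀPB = [3 0; 0 1] + [57.2500 68.0000; 68.0000 81.2500] = [60.2500 68.0000; 68.0000 82.2500]
BᵀPA = [-1.0000 -12.0000; -0.5000 -13.8750]
K = S⁻¹·BᵀPA = [-0.1455 -0.1312; 0.1142 -0.0602]
A−BK = [-1.8232 -1.1774; -1.8443 -1.1861]
AᵀP(A−BK) = [0.9116 0.5887; 0.5887 0.4025]
P' = Q + AᵀP(A−BK) = [5.9116 1.5887; 1.5887 1.4025]
tr(P') = 7.3141

-0.1455 -0.1312 0.1142 -0.0602


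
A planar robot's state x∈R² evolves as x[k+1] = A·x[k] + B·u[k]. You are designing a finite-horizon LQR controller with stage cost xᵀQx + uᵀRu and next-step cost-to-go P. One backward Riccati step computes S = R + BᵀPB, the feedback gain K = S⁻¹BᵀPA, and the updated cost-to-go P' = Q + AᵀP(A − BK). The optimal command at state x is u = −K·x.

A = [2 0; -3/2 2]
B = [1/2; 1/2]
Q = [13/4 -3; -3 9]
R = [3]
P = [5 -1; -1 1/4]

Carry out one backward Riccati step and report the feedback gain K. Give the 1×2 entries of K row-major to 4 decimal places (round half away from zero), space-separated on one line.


1.1967 -0.1967

BᵀP = [2.0000 -0.3750]
S = R + BᵀPB = [3] + [0.8125] = [3.8125]
BᵀPA = [4.5625 -0.7500]
K = S⁻¹·BᵀPA = [1.1967 -0.1967]
A−BK = [1.4016 0.0984; -2.0984 2.0984]
AᵀP(A−BK) = [21.1025 -3.8525; -3.8525 0.8525]
P' = Q + AᵀP(A−BK) = [24.3525 -6.8525; -6.8525 9.8525]
tr(P') = 34.2049


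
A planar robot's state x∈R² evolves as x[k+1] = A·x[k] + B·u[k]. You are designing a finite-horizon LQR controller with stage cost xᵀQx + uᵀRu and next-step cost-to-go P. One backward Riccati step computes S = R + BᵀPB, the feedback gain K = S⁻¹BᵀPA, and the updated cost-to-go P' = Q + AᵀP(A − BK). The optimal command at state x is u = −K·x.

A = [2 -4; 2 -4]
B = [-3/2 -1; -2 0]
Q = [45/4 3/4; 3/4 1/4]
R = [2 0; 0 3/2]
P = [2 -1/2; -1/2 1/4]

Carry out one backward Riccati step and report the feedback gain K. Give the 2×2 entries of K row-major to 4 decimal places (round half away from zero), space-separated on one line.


BᵀP = [-2.0000 0.2500; -2.0000 0.5000]
S = R + BᵀPB = [2 0; 0 3/2] + [2.5000 2.0000; 2.0000 2.0000] = [4.5000 2.0000; 2.0000 3.5000]
BᵀPA = [-3.5000 7.0000; -3.0000 6.0000]
K = S⁻¹·BᵀPA = [-0.5319 1.0638; -0.5532 1.1064]
A−BK = [0.6489 -1.2979; 0.9362 -1.8723]
AᵀP(A−BK) = [1.4787 -2.9574; -2.9574 5.9149]
P' = Q + AᵀP(A−BK) = [12.7287 -2.2074; -2.2074 6.1649]
tr(P') = 18.8936

-0.5319 1.0638 -0.5532 1.1064


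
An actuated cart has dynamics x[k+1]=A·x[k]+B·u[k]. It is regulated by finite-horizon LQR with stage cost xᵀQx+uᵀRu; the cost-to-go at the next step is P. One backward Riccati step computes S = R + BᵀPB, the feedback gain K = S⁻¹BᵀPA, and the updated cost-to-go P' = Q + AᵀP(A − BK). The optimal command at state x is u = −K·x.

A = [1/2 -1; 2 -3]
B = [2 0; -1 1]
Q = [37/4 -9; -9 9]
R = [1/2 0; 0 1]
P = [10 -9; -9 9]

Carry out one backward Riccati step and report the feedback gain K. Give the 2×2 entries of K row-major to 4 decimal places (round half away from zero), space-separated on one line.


-0.2421 0.2698 0.6964 -1.0714

BᵀP = [29.0000 -27.0000; -9.0000 9.0000]
S = R + BᵀPB = [1/2 0; 0 1] + [85.0000 -27.0000; -27.0000 9.0000] = [85.5000 -27.0000; -27.0000 10.0000]
BᵀPA = [-39.5000 52.0000; 13.5000 -18.0000]
K = S⁻¹·BᵀPA = [-0.2421 0.2698; 0.6964 -1.0714]
A−BK = [0.9841 -1.5397; 1.0615 -1.6587]
AᵀP(A−BK) = [1.5367 -2.3770; -2.3770 3.6825]
P' = Q + AᵀP(A−BK) = [10.7867 -11.3770; -11.3770 12.6825]
tr(P') = 23.4692


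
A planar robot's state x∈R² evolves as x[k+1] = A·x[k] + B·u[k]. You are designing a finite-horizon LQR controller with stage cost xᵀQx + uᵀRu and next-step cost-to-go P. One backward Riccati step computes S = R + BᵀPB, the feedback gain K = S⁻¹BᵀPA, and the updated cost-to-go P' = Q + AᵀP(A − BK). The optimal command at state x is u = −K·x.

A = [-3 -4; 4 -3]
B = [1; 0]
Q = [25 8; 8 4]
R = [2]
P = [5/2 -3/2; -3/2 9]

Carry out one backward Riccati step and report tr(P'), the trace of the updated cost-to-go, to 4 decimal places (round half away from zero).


BᵀP = [2.5000 -1.5000]
S = R + BᵀPB = [2] + [2.5000] = [4.5000]
BᵀPA = [-13.5000 -5.5000]
K = S⁻¹·BᵀPA = [-3.0000 -1.2222]
A−BK = [0.0000 -2.7778; 4.0000 -3.0000]
AᵀP(A−BK) = [162.0000 -84.0000; -84.0000 78.2778]
P' = Q + AᵀP(A−BK) = [187.0000 -76.0000; -76.0000 82.2778]
tr(P') = 269.2778

269.2778


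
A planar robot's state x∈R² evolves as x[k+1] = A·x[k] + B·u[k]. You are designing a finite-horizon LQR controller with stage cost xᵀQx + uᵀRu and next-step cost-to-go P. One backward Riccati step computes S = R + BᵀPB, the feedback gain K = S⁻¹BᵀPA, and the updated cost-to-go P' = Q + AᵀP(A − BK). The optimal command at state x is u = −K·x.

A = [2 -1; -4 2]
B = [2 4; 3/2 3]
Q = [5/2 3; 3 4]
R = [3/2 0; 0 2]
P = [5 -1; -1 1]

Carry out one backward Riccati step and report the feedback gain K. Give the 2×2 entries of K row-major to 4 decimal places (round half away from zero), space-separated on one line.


0.2857 -0.1429 0.4286 -0.2143

BᵀP = [8.5000 -0.5000; 17.0000 -1.0000]
S = R + BᵀPB = [3/2 0; 0 2] + [16.2500 32.5000; 32.5000 65.0000] = [17.7500 32.5000; 32.5000 67.0000]
BᵀPA = [19.0000 -9.5000; 38.0000 -19.0000]
K = S⁻¹·BᵀPA = [0.2857 -0.1429; 0.4286 -0.2143]
A−BK = [-0.2857 0.1429; -5.7143 2.8571]
AᵀP(A−BK) = [30.2857 -15.1429; -15.1429 7.5714]
P' = Q + AᵀP(A−BK) = [32.7857 -12.1429; -12.1429 11.5714]
tr(P') = 44.3571


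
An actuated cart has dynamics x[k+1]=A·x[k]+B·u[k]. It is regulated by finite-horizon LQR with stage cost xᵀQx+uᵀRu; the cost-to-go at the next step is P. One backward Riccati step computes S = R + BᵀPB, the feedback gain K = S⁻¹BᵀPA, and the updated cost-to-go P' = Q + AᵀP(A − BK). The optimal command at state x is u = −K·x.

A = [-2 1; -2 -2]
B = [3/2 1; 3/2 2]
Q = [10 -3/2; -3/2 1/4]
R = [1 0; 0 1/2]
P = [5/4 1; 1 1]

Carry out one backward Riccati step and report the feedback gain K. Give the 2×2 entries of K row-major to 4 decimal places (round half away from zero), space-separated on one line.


BᵀP = [3.3750 3.0000; 3.2500 3.0000]
S = R + BᵀPB = [1 0; 0 1/2] + [9.5625 9.3750; 9.3750 9.2500] = [10.5625 9.3750; 9.3750 9.7500]
BᵀPA = [-12.7500 -2.6250; -12.5000 -2.7500]
K = S⁻¹·BᵀPA = [-0.4720 0.0124; -0.8282 -0.2940]
A−BK = [-0.4638 1.2754; 0.3644 -1.4306]
AᵀP(A−BK) = [0.6294 -0.0166; -0.0166 0.4741]
P' = Q + AᵀP(A−BK) = [10.6294 -1.5166; -1.5166 0.7241]
tr(P') = 11.3535

-0.4720 0.0124 -0.8282 -0.2940


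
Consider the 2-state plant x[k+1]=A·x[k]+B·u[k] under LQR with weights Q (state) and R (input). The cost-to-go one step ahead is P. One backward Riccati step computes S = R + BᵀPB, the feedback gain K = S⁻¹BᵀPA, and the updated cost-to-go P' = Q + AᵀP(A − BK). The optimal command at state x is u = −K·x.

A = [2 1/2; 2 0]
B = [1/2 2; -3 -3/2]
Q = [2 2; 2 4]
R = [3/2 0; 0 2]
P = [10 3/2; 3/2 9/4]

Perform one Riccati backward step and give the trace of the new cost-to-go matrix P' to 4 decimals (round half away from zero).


BᵀP = [0.5000 -6.0000; 17.7500 -0.3750]
S = R + BᵀPB = [3/2 0; 0 2] + [18.2500 10.0000; 10.0000 36.0625] = [19.7500 10.0000; 10.0000 38.0625]
BᵀPA = [-11.0000 0.2500; 34.7500 8.8750]
K = S⁻¹·BᵀPA = [-1.1756 -0.1216; 1.2218 0.2651]
A−BK = [0.1441 0.0306; 0.3059 0.0329]
AᵀP(A−BK) = [5.6095 0.9501; 0.9501 0.1775]
P' = Q + AᵀP(A−BK) = [7.6095 2.9501; 2.9501 4.1775]
tr(P') = 11.7870

11.7870


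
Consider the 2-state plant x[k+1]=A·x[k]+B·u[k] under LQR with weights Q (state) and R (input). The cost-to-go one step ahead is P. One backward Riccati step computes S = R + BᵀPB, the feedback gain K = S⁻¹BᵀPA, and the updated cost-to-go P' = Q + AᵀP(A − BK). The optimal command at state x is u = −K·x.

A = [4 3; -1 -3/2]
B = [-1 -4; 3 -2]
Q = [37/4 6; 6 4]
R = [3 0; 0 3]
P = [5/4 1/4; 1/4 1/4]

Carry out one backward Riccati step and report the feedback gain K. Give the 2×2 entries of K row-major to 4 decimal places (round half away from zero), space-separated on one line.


-0.3561 -0.3507 -0.7194 -0.4964

BᵀP = [-0.5000 0.5000; -5.5000 -1.5000]
S = R + BᵀPB = [3 0; 0 3] + [2.0000 1.0000; 1.0000 25.0000] = [5.0000 1.0000; 1.0000 28.0000]
BᵀPA = [-2.5000 -2.2500; -20.5000 -14.2500]
K = S⁻¹·BᵀPA = [-0.3561 -0.3507; -0.7194 -0.4964]
A−BK = [0.7662 0.6637; -1.3705 -1.4406]
AᵀP(A−BK) = [2.6115 2.0719; 2.0719 1.6996]
P' = Q + AᵀP(A−BK) = [11.8615 8.0719; 8.0719 5.6996]
tr(P') = 17.5612


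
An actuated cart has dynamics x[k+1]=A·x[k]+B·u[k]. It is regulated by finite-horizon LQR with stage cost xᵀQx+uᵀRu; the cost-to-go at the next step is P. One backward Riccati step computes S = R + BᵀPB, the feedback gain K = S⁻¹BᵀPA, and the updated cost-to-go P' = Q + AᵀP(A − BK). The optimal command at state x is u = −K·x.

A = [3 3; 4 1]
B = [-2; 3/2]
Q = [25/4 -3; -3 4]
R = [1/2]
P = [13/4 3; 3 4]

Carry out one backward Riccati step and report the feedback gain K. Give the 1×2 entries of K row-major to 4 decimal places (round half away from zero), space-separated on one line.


BᵀP = [-2.0000 0.0000]
S = R + BᵀPB = [1/2] + [4.0000] = [4.5000]
BᵀPA = [-6.0000 -6.0000]
K = S⁻¹·BᵀPA = [-1.3333 -1.3333]
A−BK = [0.3333 0.3333; 6.0000 3.0000]
AᵀP(A−BK) = [157.2500 82.2500; 82.2500 43.2500]
P' = Q + AᵀP(A−BK) = [163.5000 79.2500; 79.2500 47.2500]
tr(P') = 210.7500

-1.3333 -1.3333


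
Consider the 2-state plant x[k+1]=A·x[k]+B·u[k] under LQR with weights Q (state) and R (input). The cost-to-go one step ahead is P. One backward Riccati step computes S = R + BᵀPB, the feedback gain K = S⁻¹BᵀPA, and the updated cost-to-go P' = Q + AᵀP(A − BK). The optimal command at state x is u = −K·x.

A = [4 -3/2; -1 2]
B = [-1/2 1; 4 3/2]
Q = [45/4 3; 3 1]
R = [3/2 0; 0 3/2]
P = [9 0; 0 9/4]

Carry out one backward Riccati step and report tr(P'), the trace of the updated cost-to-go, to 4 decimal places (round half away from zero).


31.7602

BᵀP = [-4.5000 9.0000; 9.0000 3.3750]
S = R + BᵀPB = [3/2 0; 0 3/2] + [38.2500 9.0000; 9.0000 14.0625] = [39.7500 9.0000; 9.0000 15.5625]
BᵀPA = [-27.0000 24.7500; 32.6250 -6.7500]
K = S⁻¹·BᵀPA = [-1.3278 0.8295; 2.8642 -0.9134]
A−BK = [0.4719 -0.1719; 0.0146 0.0523]
AᵀP(A−BK) = [16.9547 -6.3045; -6.3045 2.5555]
P' = Q + AᵀP(A−BK) = [28.2047 -3.3045; -3.3045 3.5555]
tr(P') = 31.7602


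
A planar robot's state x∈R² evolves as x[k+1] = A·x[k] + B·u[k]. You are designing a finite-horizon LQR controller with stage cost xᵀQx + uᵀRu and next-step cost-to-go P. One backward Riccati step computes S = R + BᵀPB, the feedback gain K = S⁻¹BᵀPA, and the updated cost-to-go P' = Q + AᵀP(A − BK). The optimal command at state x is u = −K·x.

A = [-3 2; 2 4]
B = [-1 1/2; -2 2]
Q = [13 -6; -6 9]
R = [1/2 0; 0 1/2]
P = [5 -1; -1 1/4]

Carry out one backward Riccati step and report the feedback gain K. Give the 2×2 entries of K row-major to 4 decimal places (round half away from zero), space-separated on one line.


4.1538 -1.5385 0.7692 0.3077

BᵀP = [-3.0000 0.5000; 0.5000 0.0000]
S = R + BᵀPB = [1/2 0; 0 1/2] + [2.0000 -0.5000; -0.5000 0.2500] = [2.5000 -0.5000; -0.5000 0.7500]
BᵀPA = [10.0000 -4.0000; -1.5000 1.0000]
K = S⁻¹·BᵀPA = [4.1538 -1.5385; 0.7692 0.3077]
A−BK = [0.7692 0.3077; 8.7692 0.3077]
AᵀP(A−BK) = [17.6154 -4.1538; -4.1538 1.5385]
P' = Q + AᵀP(A−BK) = [30.6154 -10.1538; -10.1538 10.5385]
tr(P') = 41.1538


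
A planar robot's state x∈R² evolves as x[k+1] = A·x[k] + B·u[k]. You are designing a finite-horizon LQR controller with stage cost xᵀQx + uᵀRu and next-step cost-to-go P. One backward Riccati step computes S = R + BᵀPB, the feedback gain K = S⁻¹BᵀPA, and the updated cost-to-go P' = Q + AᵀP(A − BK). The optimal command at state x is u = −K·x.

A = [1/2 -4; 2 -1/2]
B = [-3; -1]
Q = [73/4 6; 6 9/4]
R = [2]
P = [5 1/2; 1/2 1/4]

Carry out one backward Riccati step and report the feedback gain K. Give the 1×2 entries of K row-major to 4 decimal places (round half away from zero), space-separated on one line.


-0.2239 1.2512

BᵀP = [-15.5000 -1.7500]
S = R + BᵀPB = [2] + [48.2500] = [50.2500]
BᵀPA = [-11.2500 62.8750]
K = S⁻¹·BᵀPA = [-0.2239 1.2512]
A−BK = [-0.1716 -0.2463; 1.7761 0.7512]
AᵀP(A−BK) = [0.7313 -0.2985; -0.2985 3.3905]
P' = Q + AᵀP(A−BK) = [18.9813 5.7015; 5.7015 5.6405]
tr(P') = 24.6219


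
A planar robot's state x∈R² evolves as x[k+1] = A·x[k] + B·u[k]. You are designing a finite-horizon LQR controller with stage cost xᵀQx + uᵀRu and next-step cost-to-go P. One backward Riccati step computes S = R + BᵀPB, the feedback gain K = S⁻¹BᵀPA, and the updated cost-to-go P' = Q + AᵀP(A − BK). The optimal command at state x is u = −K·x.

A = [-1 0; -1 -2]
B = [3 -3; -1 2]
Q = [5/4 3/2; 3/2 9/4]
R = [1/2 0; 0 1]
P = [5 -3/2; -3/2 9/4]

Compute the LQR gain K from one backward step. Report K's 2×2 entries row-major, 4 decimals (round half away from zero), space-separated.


BᵀP = [16.5000 -6.7500; -18.0000 9.0000]
S = R + BᵀPB = [1/2 0; 0 1] + [56.2500 -63.0000; -63.0000 72.0000] = [56.7500 -63.0000; -63.0000 73.0000]
BᵀPA = [-9.7500 13.5000; 9.0000 -18.0000]
K = S⁻¹·BᵀPA = [-0.8331 -0.8547; -0.5957 -0.9842]
A−BK = [-0.2878 -0.3885; -0.6417 -0.8863]
AᵀP(A−BK) = [1.4885 2.0245; 2.0245 2.8230]
P' = Q + AᵀP(A−BK) = [2.7385 3.5245; 3.5245 5.0730]
tr(P') = 7.8115

-0.8331 -0.8547 -0.5957 -0.9842


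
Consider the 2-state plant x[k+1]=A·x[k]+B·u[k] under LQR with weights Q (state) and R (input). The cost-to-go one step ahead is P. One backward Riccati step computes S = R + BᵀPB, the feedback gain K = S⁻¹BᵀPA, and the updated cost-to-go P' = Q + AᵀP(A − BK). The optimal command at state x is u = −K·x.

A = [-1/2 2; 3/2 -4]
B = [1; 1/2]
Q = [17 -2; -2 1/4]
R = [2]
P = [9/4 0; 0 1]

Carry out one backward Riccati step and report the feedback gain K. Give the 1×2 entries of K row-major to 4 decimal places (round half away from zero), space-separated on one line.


BᵀP = [2.2500 0.5000]
S = R + BᵀPB = [2] + [2.5000] = [4.5000]
BᵀPA = [-0.3750 2.5000]
K = S⁻¹·BᵀPA = [-0.0833 0.5556]
A−BK = [-0.4167 1.4444; 1.5417 -4.2778]
AᵀP(A−BK) = [2.7813 -8.0417; -8.0417 23.6111]
P' = Q + AᵀP(A−BK) = [19.7813 -10.0417; -10.0417 23.8611]
tr(P') = 43.6424

-0.0833 0.5556


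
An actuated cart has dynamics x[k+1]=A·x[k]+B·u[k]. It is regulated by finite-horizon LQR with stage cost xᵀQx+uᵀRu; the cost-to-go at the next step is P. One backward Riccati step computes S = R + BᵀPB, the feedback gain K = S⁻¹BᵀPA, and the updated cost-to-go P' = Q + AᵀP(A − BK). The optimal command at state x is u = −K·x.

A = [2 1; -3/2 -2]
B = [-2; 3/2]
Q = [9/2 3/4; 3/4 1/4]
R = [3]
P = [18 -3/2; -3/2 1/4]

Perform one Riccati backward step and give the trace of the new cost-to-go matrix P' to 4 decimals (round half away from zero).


BᵀP = [-38.2500 3.3750]
S = R + BᵀPB = [3] + [81.5625] = [84.5625]
BᵀPA = [-81.5625 -45.0000]
K = S⁻¹·BᵀPA = [-0.9645 -0.5322]
A−BK = [0.0710 -0.0643; -0.0532 -1.2018]
AᵀP(A−BK) = [2.8936 1.5965; 1.5965 1.0532]
P' = Q + AᵀP(A−BK) = [7.3936 2.3465; 2.3465 1.3032]
tr(P') = 8.6968

8.6968


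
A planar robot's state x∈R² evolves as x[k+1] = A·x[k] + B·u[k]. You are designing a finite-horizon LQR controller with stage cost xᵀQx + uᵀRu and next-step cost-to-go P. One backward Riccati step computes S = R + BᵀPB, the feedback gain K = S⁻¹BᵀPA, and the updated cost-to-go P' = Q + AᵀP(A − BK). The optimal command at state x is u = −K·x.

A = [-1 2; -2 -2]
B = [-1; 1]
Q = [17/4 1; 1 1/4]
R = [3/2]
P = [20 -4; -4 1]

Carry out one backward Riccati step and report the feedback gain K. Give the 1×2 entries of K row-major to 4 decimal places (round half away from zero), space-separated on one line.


0.4590 -1.9016

BᵀP = [-24.0000 5.0000]
S = R + BᵀPB = [3/2] + [29.0000] = [30.5000]
BᵀPA = [14.0000 -58.0000]
K = S⁻¹·BᵀPA = [0.4590 -1.9016]
A−BK = [-0.5410 0.0984; -2.4590 -0.0984]
AᵀP(A−BK) = [1.5738 -1.3770; -1.3770 5.7049]
P' = Q + AᵀP(A−BK) = [5.8238 -0.3770; -0.3770 5.9549]
tr(P') = 11.7787


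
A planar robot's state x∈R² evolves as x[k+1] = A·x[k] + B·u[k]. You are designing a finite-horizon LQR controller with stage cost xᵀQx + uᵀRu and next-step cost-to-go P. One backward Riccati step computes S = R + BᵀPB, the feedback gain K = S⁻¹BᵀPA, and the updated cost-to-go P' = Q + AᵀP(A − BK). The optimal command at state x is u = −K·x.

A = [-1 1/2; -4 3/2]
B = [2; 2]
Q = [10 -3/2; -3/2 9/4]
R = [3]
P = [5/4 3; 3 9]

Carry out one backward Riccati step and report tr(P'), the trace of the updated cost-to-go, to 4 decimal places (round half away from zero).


BᵀP = [8.5000 24.0000]
S = R + BᵀPB = [3] + [65.0000] = [68.0000]
BᵀPA = [-104.5000 40.2500]
K = S⁻¹·BᵀPA = [-1.5368 0.5919]
A−BK = [2.0735 -0.6838; -0.9265 0.3162]
AᵀP(A−BK) = [8.6581 -3.2702; -3.2702 1.2381]
P' = Q + AᵀP(A−BK) = [18.6581 -4.7702; -4.7702 3.4881]
tr(P') = 22.1461

22.1461


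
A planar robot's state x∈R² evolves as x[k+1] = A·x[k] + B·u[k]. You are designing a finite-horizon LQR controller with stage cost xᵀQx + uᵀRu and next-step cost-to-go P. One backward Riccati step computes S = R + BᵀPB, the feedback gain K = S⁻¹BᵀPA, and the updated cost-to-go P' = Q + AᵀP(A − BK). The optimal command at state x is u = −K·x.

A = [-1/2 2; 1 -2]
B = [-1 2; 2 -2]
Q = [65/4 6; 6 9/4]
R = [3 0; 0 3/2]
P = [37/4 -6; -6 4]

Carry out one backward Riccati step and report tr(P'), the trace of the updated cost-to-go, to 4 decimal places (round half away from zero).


19.8465

BᵀP = [-21.2500 14.0000; 30.5000 -20.0000]
S = R + BᵀPB = [3 0; 0 3/2] + [49.2500 -70.5000; -70.5000 101.0000] = [52.2500 -70.5000; -70.5000 102.5000]
BᵀPA = [24.6250 -70.5000; -35.2500 101.0000]
K = S⁻¹·BᵀPA = [0.1010 -0.2744; -0.2744 0.7966]
A−BK = [0.1499 0.1323; 0.2491 0.1421]
AᵀP(A−BK) = [0.1516 -0.4116; -0.4116 1.1949]
P' = Q + AᵀP(A−BK) = [16.4016 5.5884; 5.5884 3.4449]
tr(P') = 19.8465


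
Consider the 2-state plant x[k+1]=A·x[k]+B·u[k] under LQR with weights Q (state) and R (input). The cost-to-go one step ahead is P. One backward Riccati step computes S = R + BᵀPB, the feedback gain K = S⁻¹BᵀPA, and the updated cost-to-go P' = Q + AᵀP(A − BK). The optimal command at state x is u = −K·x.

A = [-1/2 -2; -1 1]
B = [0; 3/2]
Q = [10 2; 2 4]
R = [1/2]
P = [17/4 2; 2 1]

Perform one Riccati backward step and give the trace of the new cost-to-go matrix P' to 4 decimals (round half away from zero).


17.4261

BᵀP = [3.0000 1.5000]
S = R + BᵀPB = [1/2] + [2.2500] = [2.7500]
BᵀPA = [-3.0000 -4.5000]
K = S⁻¹·BᵀPA = [-1.0909 -1.6364]
A−BK = [-0.5000 -2.0000; 0.6364 3.4545]
AᵀP(A−BK) = [0.7898 1.3409; 1.3409 2.6364]
P' = Q + AᵀP(A−BK) = [10.7898 3.3409; 3.3409 6.6364]
tr(P') = 17.4261


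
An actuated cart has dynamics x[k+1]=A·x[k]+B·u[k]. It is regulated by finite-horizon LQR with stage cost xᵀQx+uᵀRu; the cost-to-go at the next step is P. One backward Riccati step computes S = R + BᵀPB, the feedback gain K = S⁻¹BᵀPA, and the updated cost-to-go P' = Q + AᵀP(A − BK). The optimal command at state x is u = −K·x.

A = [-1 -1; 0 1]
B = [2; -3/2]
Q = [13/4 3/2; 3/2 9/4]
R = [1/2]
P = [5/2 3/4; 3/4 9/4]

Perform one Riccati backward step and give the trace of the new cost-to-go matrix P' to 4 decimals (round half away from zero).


BᵀP = [3.8750 -1.8750]
S = R + BᵀPB = [1/2] + [10.5625] = [11.0625]
BᵀPA = [-3.8750 -5.7500]
K = S⁻¹·BᵀPA = [-0.3503 -0.5198]
A−BK = [-0.2994 0.0395; -0.5254 0.2203]
AᵀP(A−BK) = [1.1427 -0.2641; -0.2641 0.2613]
P' = Q + AᵀP(A−BK) = [4.3927 1.2359; 1.2359 2.5113]
tr(P') = 6.9040

6.9040


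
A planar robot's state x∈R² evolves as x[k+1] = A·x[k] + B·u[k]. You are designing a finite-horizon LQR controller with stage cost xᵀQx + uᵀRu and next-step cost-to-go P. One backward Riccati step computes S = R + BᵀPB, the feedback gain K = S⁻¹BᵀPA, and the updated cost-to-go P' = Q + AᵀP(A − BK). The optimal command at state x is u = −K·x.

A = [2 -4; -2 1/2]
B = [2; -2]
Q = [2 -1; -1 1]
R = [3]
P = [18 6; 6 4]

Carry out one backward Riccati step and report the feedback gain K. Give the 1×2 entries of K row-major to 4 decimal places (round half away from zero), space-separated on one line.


0.9302 -2.1860

BᵀP = [24.0000 4.0000]
S = R + BᵀPB = [3] + [40.0000] = [43.0000]
BᵀPA = [40.0000 -94.0000]
K = S⁻¹·BᵀPA = [0.9302 -2.1860]
A−BK = [0.1395 0.3721; -0.1395 -3.8721]
AᵀP(A−BK) = [2.7907 -6.5581; -6.5581 59.5116]
P' = Q + AᵀP(A−BK) = [4.7907 -7.5581; -7.5581 60.5116]
tr(P') = 65.3023


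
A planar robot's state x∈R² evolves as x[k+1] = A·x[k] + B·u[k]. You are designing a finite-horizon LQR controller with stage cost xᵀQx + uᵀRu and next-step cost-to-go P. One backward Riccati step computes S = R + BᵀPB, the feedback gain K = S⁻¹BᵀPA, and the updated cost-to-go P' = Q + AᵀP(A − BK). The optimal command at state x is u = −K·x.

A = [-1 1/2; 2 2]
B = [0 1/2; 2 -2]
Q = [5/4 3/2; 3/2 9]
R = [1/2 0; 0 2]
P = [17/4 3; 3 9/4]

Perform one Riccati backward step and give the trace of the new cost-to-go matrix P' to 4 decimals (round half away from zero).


BᵀP = [6.0000 4.5000; -3.8750 -3.0000]
S = R + BᵀPB = [1/2 0; 0 2] + [9.0000 -6.0000; -6.0000 4.0625] = [9.5000 -6.0000; -6.0000 6.0625]
BᵀPA = [3.0000 12.0000; -2.1250 -7.9375]
K = S⁻¹·BᵀPA = [0.2518 1.1635; -0.1013 -0.1577]
A−BK = [-0.9493 0.5789; 1.2938 -0.6425]
AᵀP(A−BK) = [0.2793 0.0492; 0.0492 0.8480]
P' = Q + AᵀP(A−BK) = [1.5293 1.5492; 1.5492 9.8480]
tr(P') = 11.3774

11.3774


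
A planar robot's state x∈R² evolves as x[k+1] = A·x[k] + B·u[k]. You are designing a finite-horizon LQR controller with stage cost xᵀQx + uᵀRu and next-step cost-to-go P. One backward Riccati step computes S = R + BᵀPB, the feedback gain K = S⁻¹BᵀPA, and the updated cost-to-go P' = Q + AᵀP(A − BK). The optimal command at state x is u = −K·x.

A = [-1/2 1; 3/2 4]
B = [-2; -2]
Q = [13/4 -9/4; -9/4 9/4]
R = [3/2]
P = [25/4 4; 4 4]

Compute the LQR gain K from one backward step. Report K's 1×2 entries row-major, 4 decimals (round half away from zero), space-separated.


BᵀP = [-20.5000 -16.0000]
S = R + BᵀPB = [3/2] + [73.0000] = [74.5000]
BᵀPA = [-13.7500 -84.5000]
K = S⁻¹·BᵀPA = [-0.1846 -1.1342]
A−BK = [-0.8691 -1.2685; 1.1309 1.7315]
AᵀP(A−BK) = [2.0247 3.2794; 3.2794 6.4077]
P' = Q + AᵀP(A−BK) = [5.2747 1.0294; 1.0294 8.6577]
tr(P') = 13.9325

-0.1846 -1.1342


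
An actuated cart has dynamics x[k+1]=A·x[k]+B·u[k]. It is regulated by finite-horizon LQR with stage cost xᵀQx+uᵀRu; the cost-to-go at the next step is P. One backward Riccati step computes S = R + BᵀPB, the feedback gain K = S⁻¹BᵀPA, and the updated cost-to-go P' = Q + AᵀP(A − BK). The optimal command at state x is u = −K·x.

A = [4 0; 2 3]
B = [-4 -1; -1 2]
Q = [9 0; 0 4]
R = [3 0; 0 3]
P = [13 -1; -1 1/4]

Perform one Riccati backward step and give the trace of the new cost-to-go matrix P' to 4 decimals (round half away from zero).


BᵀP = [-51.0000 3.7500; -15.0000 1.5000]
S = R + BᵀPB = [3 0; 0 3] + [200.2500 58.5000; 58.5000 18.0000] = [203.2500 58.5000; 58.5000 21.0000]
BᵀPA = [-196.5000 11.2500; -57.0000 4.5000]
K = S⁻¹·BᵀPA = [-0.9362 -0.0319; -0.1064 0.3032]
A−BK = [0.1489 0.1755; 1.2766 2.3617]
AᵀP(A−BK) = [2.9787 0.5106; 0.5106 1.2447]
P' = Q + AᵀP(A−BK) = [11.9787 0.5106; 0.5106 5.2447]
tr(P') = 17.2234

17.2234


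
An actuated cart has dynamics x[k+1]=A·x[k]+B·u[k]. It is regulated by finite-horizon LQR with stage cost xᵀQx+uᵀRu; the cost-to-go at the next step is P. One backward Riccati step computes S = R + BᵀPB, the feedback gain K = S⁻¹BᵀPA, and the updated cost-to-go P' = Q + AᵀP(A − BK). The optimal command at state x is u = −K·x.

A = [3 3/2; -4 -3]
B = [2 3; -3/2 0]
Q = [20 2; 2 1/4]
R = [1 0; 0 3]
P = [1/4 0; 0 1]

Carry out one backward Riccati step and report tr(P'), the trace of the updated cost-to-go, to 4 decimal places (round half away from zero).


BᵀP = [0.5000 -1.5000; 0.7500 0.0000]
S = R + BᵀPB = [1 0; 0 3] + [3.2500 1.5000; 1.5000 2.2500] = [4.2500 1.5000; 1.5000 5.2500]
BᵀPA = [7.5000 5.2500; 2.2500 1.1250]
K = S⁻¹·BᵀPA = [1.7944 1.2897; -0.0841 -0.1542]
A−BK = [-0.3364 -0.6168; -1.3084 -1.0654]
AᵀP(A−BK) = [4.9813 3.7991; 3.7991 2.9650]
P' = Q + AᵀP(A−BK) = [24.9813 5.7991; 5.7991 3.2150]
tr(P') = 28.1963

28.1963


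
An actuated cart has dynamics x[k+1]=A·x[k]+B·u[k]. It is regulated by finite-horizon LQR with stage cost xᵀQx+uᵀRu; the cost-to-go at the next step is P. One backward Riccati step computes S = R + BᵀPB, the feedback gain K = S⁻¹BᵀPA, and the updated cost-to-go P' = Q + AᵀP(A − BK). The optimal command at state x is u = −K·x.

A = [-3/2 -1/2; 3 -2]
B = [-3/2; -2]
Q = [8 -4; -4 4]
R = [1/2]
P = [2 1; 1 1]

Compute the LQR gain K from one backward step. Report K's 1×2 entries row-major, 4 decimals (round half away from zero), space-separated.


BᵀP = [-5.0000 -3.5000]
S = R + BᵀPB = [1/2] + [14.5000] = [15.0000]
BᵀPA = [-3.0000 9.5000]
K = S⁻¹·BᵀPA = [-0.2000 0.6333]
A−BK = [-1.8000 0.4500; 2.6000 -0.7333]
AᵀP(A−BK) = [3.9000 -1.1000; -1.1000 0.4833]
P' = Q + AᵀP(A−BK) = [11.9000 -5.1000; -5.1000 4.4833]
tr(P') = 16.3833

-0.2000 0.6333


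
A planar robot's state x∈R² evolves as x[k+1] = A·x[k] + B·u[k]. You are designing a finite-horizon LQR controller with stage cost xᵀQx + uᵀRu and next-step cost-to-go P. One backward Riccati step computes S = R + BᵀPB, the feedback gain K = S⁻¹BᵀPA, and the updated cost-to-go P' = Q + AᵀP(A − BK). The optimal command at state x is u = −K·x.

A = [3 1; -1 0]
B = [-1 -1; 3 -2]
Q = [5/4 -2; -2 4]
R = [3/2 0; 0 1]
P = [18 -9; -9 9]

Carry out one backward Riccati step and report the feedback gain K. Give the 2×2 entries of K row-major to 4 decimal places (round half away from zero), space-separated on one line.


-1.3623 -0.3875 -1.4623 -0.5506

BᵀP = [-45.0000 36.0000; 0.0000 -9.0000]
S = R + BᵀPB = [3/2 0; 0 1] + [153.0000 -27.0000; -27.0000 18.0000] = [154.5000 -27.0000; -27.0000 19.0000]
BᵀPA = [-171.0000 -45.0000; 9.0000 0.0000]
K = S⁻¹·BᵀPA = [-1.3623 -0.3875; -1.4623 -0.5506]
A−BK = [0.1754 0.0619; 0.1625 0.0612]
AᵀP(A−BK) = [5.2005 1.6948; 1.6948 0.5629]
P' = Q + AᵀP(A−BK) = [6.4505 -0.3052; -0.3052 4.5629]
tr(P') = 11.0134


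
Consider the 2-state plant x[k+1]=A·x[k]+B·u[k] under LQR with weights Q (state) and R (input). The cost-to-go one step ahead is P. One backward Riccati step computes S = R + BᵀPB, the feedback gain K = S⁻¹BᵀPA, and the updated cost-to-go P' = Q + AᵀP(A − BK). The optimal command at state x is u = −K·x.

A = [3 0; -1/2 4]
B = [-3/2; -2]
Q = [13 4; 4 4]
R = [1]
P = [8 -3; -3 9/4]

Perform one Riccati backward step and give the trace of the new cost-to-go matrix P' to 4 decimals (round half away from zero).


BᵀP = [-6.0000 0.0000]
S = R + BᵀPB = [1] + [9.0000] = [10.0000]
BᵀPA = [-18.0000 0.0000]
K = S⁻¹·BᵀPA = [-1.8000 0.0000]
A−BK = [0.3000 0.0000; -4.1000 4.0000]
AᵀP(A−BK) = [49.1625 -40.5000; -40.5000 36.0000]
P' = Q + AᵀP(A−BK) = [62.1625 -36.5000; -36.5000 40.0000]
tr(P') = 102.1625

102.1625


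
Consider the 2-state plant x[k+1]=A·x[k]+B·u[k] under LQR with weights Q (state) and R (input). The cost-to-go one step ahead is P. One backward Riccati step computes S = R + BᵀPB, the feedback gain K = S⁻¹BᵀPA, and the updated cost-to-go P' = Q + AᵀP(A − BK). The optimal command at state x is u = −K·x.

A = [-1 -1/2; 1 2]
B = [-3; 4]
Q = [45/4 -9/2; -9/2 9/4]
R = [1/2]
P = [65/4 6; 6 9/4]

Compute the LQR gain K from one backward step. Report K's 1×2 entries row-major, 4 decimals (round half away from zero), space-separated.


0.4065 -0.1452

BᵀP = [-24.7500 -9.0000]
S = R + BᵀPB = [1/2] + [38.2500] = [38.7500]
BᵀPA = [15.7500 -5.6250]
K = S⁻¹·BᵀPA = [0.4065 -0.1452]
A−BK = [0.2194 -0.9355; -0.6258 2.5806]
AᵀP(A−BK) = [0.0984 -0.0887; -0.0887 0.2460]
P' = Q + AᵀP(A−BK) = [11.3484 -4.5887; -4.5887 2.4960]
tr(P') = 13.8444


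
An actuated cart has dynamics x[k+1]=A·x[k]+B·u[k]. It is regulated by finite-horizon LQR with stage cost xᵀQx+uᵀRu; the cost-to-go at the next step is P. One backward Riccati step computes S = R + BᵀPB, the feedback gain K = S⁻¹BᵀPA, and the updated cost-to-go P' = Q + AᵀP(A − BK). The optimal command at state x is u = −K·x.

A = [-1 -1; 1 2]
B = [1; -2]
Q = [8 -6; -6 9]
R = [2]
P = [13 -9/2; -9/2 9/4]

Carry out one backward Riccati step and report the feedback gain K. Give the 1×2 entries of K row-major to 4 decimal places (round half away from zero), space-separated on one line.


-0.7381 -0.9524

BᵀP = [22.0000 -9.0000]
S = R + BᵀPB = [2] + [40.0000] = [42.0000]
BᵀPA = [-31.0000 -40.0000]
K = S⁻¹·BᵀPA = [-0.7381 -0.9524]
A−BK = [-0.2619 -0.0476; -0.4762 0.0952]
AᵀP(A−BK) = [1.3690 1.4762; 1.4762 1.9048]
P' = Q + AᵀP(A−BK) = [9.3690 -4.5238; -4.5238 10.9048]
tr(P') = 20.2738


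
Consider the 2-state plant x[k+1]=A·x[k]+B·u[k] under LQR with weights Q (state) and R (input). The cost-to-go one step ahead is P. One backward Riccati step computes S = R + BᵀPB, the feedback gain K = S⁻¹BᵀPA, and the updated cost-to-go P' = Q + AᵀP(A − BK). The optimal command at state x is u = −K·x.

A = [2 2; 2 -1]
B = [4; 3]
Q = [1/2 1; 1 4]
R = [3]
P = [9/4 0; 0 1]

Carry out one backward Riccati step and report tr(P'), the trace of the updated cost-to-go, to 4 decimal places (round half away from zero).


10.8125

BᵀP = [9.0000 3.0000]
S = R + BᵀPB = [3] + [45.0000] = [48.0000]
BᵀPA = [24.0000 15.0000]
K = S⁻¹·BᵀPA = [0.5000 0.3125]
A−BK = [0.0000 0.7500; 0.5000 -1.9375]
AᵀP(A−BK) = [1.0000 -0.5000; -0.5000 5.3125]
P' = Q + AᵀP(A−BK) = [1.5000 0.5000; 0.5000 9.3125]
tr(P') = 10.8125


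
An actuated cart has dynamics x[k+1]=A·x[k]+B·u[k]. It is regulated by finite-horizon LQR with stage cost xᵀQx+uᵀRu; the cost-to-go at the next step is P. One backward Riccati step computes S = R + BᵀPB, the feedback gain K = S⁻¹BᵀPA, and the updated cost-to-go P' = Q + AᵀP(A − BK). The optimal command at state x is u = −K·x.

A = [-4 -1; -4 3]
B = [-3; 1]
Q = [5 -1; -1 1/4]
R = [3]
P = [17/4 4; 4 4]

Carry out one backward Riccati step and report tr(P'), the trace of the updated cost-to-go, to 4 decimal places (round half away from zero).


59.3088

BᵀP = [-8.7500 -8.0000]
S = R + BᵀPB = [3] + [18.2500] = [21.2500]
BᵀPA = [67.0000 -15.2500]
K = S⁻¹·BᵀPA = [3.1529 -0.7176]
A−BK = [5.4588 -3.1529; -7.1529 3.7176]
AᵀP(A−BK) = [48.7529 -14.9176; -14.9176 5.3059]
P' = Q + AᵀP(A−BK) = [53.7529 -15.9176; -15.9176 5.5559]
tr(P') = 59.3088


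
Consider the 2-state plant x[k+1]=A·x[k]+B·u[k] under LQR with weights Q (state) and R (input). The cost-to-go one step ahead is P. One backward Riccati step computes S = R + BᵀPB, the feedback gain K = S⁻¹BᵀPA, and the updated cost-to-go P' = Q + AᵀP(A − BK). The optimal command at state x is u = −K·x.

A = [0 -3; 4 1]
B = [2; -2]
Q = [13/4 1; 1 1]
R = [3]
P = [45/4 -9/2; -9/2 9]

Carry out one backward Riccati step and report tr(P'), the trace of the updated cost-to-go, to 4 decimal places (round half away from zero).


65.2813

BᵀP = [31.5000 -27.0000]
S = R + BᵀPB = [3] + [117.0000] = [120.0000]
BᵀPA = [-108.0000 -121.5000]
K = S⁻¹·BᵀPA = [-0.9000 -1.0125]
A−BK = [1.8000 -0.9750; 2.2000 -1.0250]
AᵀP(A−BK) = [46.8000 -19.3500; -19.3500 14.2313]
P' = Q + AᵀP(A−BK) = [50.0500 -18.3500; -18.3500 15.2313]
tr(P') = 65.2813


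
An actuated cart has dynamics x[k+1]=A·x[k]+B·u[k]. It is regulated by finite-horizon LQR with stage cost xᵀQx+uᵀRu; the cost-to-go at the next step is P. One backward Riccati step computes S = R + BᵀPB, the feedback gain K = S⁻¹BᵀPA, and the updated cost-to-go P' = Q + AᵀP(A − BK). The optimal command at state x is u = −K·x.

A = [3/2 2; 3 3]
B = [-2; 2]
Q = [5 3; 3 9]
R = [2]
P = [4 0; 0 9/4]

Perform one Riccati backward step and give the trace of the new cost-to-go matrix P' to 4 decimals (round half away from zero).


BᵀP = [-8.0000 4.5000]
S = R + BᵀPB = [2] + [25.0000] = [27.0000]
BᵀPA = [1.5000 -2.5000]
K = S⁻¹·BᵀPA = [0.0556 -0.0926]
A−BK = [1.6111 1.8148; 2.8889 3.1852]
AᵀP(A−BK) = [29.1667 32.3889; 32.3889 36.0185]
P' = Q + AᵀP(A−BK) = [34.1667 35.3889; 35.3889 45.0185]
tr(P') = 79.1852

79.1852


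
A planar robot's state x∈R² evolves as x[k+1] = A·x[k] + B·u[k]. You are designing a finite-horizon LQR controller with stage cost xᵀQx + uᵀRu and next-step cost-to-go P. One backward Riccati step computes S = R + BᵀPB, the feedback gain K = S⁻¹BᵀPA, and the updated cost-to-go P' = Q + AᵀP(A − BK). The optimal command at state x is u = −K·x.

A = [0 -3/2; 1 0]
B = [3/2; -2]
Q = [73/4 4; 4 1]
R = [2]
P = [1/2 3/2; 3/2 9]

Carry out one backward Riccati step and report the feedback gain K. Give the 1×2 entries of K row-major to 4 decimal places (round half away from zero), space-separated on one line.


BᵀP = [-2.2500 -15.7500]
S = R + BᵀPB = [2] + [28.1250] = [30.1250]
BᵀPA = [-15.7500 3.3750]
K = S⁻¹·BᵀPA = [-0.5228 0.1120]
A−BK = [0.7842 -1.6680; -0.0456 0.2241]
AᵀP(A−BK) = [0.7656 -0.4855; -0.4855 0.7469]
P' = Q + AᵀP(A−BK) = [19.0156 3.5145; 3.5145 1.7469]
tr(P') = 20.7624

-0.5228 0.1120


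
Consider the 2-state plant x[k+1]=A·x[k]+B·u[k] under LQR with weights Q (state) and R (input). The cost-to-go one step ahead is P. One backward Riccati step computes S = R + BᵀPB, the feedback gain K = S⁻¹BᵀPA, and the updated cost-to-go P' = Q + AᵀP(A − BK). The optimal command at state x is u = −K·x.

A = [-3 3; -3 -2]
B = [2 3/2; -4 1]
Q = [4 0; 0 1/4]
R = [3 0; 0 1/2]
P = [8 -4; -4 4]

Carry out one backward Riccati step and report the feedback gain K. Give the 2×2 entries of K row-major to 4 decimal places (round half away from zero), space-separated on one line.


0.1585 0.7398 -2.0766 0.9758

BᵀP = [32.0000 -24.0000; 8.0000 -2.0000]
S = R + BᵀPB = [3 0; 0 1/2] + [160.0000 24.0000; 24.0000 10.0000] = [163.0000 24.0000; 24.0000 10.5000]
BᵀPA = [-24.0000 144.0000; -18.0000 28.0000]
K = S⁻¹·BᵀPA = [0.1585 0.7398; -2.0766 0.9758]
A−BK = [-0.2021 0.0568; -0.2893 -0.0167]
AᵀP(A−BK) = [2.4254 -0.6816; -0.6816 2.1524]
P' = Q + AᵀP(A−BK) = [6.4254 -0.6816; -0.6816 2.4024]
tr(P') = 8.8277


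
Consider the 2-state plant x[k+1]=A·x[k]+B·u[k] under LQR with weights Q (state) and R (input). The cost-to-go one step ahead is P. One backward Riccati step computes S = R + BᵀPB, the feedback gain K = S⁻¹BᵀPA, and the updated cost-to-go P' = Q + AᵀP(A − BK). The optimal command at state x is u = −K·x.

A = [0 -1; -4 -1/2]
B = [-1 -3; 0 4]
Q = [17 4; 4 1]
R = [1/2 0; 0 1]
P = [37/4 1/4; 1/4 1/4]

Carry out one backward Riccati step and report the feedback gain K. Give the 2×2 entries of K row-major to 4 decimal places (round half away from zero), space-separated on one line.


BᵀP = [-9.2500 -0.2500; -26.7500 0.2500]
S = R + BᵀPB = [1/2 0; 0 1] + [9.2500 26.7500; 26.7500 81.2500] = [9.7500 26.7500; 26.7500 82.2500]
BᵀPA = [1.0000 9.3750; -1.0000 26.6250]
K = S⁻¹·BᵀPA = [1.2619 0.6816; -0.4226 0.1020]
A−BK = [-0.0058 -0.0123; -2.3097 -0.9081]
AᵀP(A−BK) = [2.3155 0.9204; 0.9204 0.4559]
P' = Q + AᵀP(A−BK) = [19.3155 4.9204; 4.9204 1.4559]
tr(P') = 20.7713

1.2619 0.6816 -0.4226 0.1020


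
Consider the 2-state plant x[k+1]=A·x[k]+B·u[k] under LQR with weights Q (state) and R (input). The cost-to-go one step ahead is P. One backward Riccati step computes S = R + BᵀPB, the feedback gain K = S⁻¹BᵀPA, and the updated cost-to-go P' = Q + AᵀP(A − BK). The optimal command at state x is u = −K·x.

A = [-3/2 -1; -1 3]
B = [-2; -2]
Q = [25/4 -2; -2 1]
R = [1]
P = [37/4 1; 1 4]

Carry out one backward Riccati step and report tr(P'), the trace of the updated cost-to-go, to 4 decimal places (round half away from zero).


46.0736

BᵀP = [-20.5000 -10.0000]
S = R + BᵀPB = [1] + [61.0000] = [62.0000]
BᵀPA = [40.7500 -9.5000]
K = S⁻¹·BᵀPA = [0.6573 -0.1532]
A−BK = [-0.1855 -1.3065; 0.3145 2.6935]
AᵀP(A−BK) = [1.0292 4.6190; 4.6190 37.7944]
P' = Q + AᵀP(A−BK) = [7.2792 2.6190; 2.6190 38.7944]
tr(P') = 46.0736


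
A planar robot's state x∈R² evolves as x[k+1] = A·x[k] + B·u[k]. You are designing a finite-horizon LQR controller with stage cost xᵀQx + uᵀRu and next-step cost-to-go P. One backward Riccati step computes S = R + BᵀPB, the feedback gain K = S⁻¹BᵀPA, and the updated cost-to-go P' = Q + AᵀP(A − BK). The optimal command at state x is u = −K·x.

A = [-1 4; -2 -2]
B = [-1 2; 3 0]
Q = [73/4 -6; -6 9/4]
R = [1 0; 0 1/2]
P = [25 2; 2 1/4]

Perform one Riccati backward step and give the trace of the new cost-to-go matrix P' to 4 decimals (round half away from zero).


22.6897

BᵀP = [-19.0000 -1.2500; 50.0000 4.0000]
S = R + BᵀPB = [1 0; 0 1/2] + [15.2500 -38.0000; -38.0000 100.0000] = [16.2500 -38.0000; -38.0000 100.5000]
BᵀPA = [21.5000 -73.5000; -58.0000 192.0000]
K = S⁻¹·BᵀPA = [-0.2287 -0.4798; -0.6636 1.7290]
A−BK = [0.0985 0.0621; -1.3139 -0.5605]
AᵀP(A−BK) = [0.4289 -0.4005; -0.4005 1.7607]
P' = Q + AᵀP(A−BK) = [18.6789 -6.4005; -6.4005 4.0107]
tr(P') = 22.6897


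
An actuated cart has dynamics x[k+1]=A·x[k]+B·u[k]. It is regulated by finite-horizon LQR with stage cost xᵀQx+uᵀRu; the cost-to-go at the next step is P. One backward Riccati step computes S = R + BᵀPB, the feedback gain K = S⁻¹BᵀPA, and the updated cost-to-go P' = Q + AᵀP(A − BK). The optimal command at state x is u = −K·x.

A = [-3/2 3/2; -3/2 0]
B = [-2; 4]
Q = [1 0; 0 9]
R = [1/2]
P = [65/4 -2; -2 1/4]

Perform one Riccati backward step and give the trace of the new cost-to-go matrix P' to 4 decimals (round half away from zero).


10.3907

BᵀP = [-40.5000 5.0000]
S = R + BᵀPB = [1/2] + [101.0000] = [101.5000]
BᵀPA = [53.2500 -60.7500]
K = S⁻¹·BᵀPA = [0.5246 -0.5985]
A−BK = [-0.4507 0.3030; -3.5985 2.3941]
AᵀP(A−BK) = [0.1884 -0.1912; -0.1912 0.2023]
P' = Q + AᵀP(A−BK) = [1.1884 -0.1912; -0.1912 9.2023]
tr(P') = 10.3907


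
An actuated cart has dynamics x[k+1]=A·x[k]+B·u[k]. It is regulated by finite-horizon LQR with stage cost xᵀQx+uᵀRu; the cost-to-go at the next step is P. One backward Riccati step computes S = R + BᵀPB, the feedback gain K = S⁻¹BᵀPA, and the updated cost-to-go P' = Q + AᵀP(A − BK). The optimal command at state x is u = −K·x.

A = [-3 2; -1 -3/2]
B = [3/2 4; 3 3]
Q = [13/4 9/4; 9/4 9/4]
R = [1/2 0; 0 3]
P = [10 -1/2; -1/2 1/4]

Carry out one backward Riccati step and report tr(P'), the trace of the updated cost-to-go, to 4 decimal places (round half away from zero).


10.1430

BᵀP = [13.5000 0.0000; 38.5000 -1.2500]
S = R + BᵀPB = [1/2 0; 0 3] + [20.2500 54.0000; 54.0000 150.2500] = [20.7500 54.0000; 54.0000 153.2500]
BᵀPA = [-40.5000 27.0000; -114.2500 78.8750]
K = S⁻¹·BᵀPA = [-0.1407 -0.4603; -0.6960 0.6769]
A−BK = [-0.0052 -0.0170; 1.5098 -2.1497]
AᵀP(A−BK) = [2.0410 -2.1841; -2.1841 2.6020]
P' = Q + AᵀP(A−BK) = [5.2910 0.0659; 0.0659 4.8520]
tr(P') = 10.1430
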